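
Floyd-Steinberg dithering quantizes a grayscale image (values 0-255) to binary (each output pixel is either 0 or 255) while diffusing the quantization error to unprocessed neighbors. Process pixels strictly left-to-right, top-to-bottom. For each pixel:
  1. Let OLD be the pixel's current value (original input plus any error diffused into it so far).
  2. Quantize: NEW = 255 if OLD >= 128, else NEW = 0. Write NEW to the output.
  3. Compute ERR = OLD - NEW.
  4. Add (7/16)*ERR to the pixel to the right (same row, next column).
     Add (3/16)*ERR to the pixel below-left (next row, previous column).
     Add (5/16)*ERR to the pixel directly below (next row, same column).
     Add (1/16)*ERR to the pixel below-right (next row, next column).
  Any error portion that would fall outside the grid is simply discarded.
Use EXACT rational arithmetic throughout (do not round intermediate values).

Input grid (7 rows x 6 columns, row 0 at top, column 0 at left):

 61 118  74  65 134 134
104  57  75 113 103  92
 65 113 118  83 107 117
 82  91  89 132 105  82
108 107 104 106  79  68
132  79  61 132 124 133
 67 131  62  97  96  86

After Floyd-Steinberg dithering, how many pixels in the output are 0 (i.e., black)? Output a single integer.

(0,0): OLD=61 → NEW=0, ERR=61
(0,1): OLD=2315/16 → NEW=255, ERR=-1765/16
(0,2): OLD=6589/256 → NEW=0, ERR=6589/256
(0,3): OLD=312363/4096 → NEW=0, ERR=312363/4096
(0,4): OLD=10968365/65536 → NEW=255, ERR=-5743315/65536
(0,5): OLD=100305979/1048576 → NEW=0, ERR=100305979/1048576
(1,0): OLD=26209/256 → NEW=0, ERR=26209/256
(1,1): OLD=155559/2048 → NEW=0, ERR=155559/2048
(1,2): OLD=8105395/65536 → NEW=0, ERR=8105395/65536
(1,3): OLD=46168183/262144 → NEW=255, ERR=-20678537/262144
(1,4): OLD=1070471877/16777216 → NEW=0, ERR=1070471877/16777216
(1,5): OLD=38743554771/268435456 → NEW=255, ERR=-29707486509/268435456
(2,0): OLD=3644957/32768 → NEW=0, ERR=3644957/32768
(2,1): OLD=225433615/1048576 → NEW=255, ERR=-41953265/1048576
(2,2): OLD=2165973997/16777216 → NEW=255, ERR=-2112216083/16777216
(2,3): OLD=3081947589/134217728 → NEW=0, ERR=3081947589/134217728
(2,4): OLD=478049235663/4294967296 → NEW=0, ERR=478049235663/4294967296
(2,5): OLD=9283965307545/68719476736 → NEW=255, ERR=-8239501260135/68719476736
(3,0): OLD=1833065037/16777216 → NEW=0, ERR=1833065037/16777216
(3,1): OLD=14716195145/134217728 → NEW=0, ERR=14716195145/134217728
(3,2): OLD=106763296107/1073741824 → NEW=0, ERR=106763296107/1073741824
(3,3): OLD=13446875224129/68719476736 → NEW=255, ERR=-4076591343551/68719476736
(3,4): OLD=51007986874913/549755813888 → NEW=0, ERR=51007986874913/549755813888
(3,5): OLD=809945787704911/8796093022208 → NEW=0, ERR=809945787704911/8796093022208
(4,0): OLD=349399420899/2147483648 → NEW=255, ERR=-198208909341/2147483648
(4,1): OLD=4341537352967/34359738368 → NEW=0, ERR=4341537352967/34359738368
(4,2): OLD=204599904868069/1099511627776 → NEW=255, ERR=-75775560214811/1099511627776
(4,3): OLD=1423589028183385/17592186044416 → NEW=0, ERR=1423589028183385/17592186044416
(4,4): OLD=44178991599692009/281474976710656 → NEW=255, ERR=-27597127461525271/281474976710656
(4,5): OLD=268772297743258047/4503599627370496 → NEW=0, ERR=268772297743258047/4503599627370496
(5,0): OLD=69735666744837/549755813888 → NEW=0, ERR=69735666744837/549755813888
(5,1): OLD=2731918366184277/17592186044416 → NEW=255, ERR=-1754089075141803/17592186044416
(5,2): OLD=2661469722720887/140737488355328 → NEW=0, ERR=2661469722720887/140737488355328
(5,3): OLD=643432923386101261/4503599627370496 → NEW=255, ERR=-504984981593375219/4503599627370496
(5,4): OLD=545404034634017069/9007199254740992 → NEW=0, ERR=545404034634017069/9007199254740992
(5,5): OLD=24789763155190722257/144115188075855872 → NEW=255, ERR=-11959609804152525103/144115188075855872
(6,0): OLD=24754262893362463/281474976710656 → NEW=0, ERR=24754262893362463/281474976710656
(6,1): OLD=674597745137409843/4503599627370496 → NEW=255, ERR=-473820159842066637/4503599627370496
(6,2): OLD=-96834220231004933/18014398509481984 → NEW=0, ERR=-96834220231004933/18014398509481984
(6,3): OLD=20793899645543876207/288230376151711744 → NEW=0, ERR=20793899645543876207/288230376151711744
(6,4): OLD=571467103182387938639/4611686018427387904 → NEW=0, ERR=571467103182387938639/4611686018427387904
(6,5): OLD=8711658980701014049225/73786976294838206464 → NEW=0, ERR=8711658980701014049225/73786976294838206464
Output grid:
  Row 0: .#..#.  (4 black, running=4)
  Row 1: ...#.#  (4 black, running=8)
  Row 2: .##..#  (3 black, running=11)
  Row 3: ...#..  (5 black, running=16)
  Row 4: #.#.#.  (3 black, running=19)
  Row 5: .#.#.#  (3 black, running=22)
  Row 6: .#....  (5 black, running=27)

Answer: 27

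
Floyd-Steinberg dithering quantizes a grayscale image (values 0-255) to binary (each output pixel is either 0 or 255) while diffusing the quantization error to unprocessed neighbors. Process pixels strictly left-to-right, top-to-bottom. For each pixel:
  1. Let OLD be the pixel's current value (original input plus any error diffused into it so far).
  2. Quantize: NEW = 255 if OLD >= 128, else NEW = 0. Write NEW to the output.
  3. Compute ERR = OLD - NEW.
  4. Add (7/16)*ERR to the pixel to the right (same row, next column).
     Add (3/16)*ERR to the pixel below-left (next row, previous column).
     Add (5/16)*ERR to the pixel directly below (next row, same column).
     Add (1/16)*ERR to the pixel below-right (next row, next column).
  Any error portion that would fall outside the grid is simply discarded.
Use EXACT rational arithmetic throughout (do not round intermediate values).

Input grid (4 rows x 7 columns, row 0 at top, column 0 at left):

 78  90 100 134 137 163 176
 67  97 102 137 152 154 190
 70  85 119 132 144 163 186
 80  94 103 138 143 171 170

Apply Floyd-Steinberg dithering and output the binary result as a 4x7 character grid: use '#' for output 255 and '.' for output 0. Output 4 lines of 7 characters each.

(0,0): OLD=78 → NEW=0, ERR=78
(0,1): OLD=993/8 → NEW=0, ERR=993/8
(0,2): OLD=19751/128 → NEW=255, ERR=-12889/128
(0,3): OLD=184209/2048 → NEW=0, ERR=184209/2048
(0,4): OLD=5778679/32768 → NEW=255, ERR=-2577161/32768
(0,5): OLD=67418817/524288 → NEW=255, ERR=-66274623/524288
(0,6): OLD=1012472647/8388608 → NEW=0, ERR=1012472647/8388608
(1,0): OLD=14675/128 → NEW=0, ERR=14675/128
(1,1): OLD=176069/1024 → NEW=255, ERR=-85051/1024
(1,2): OLD=1927337/32768 → NEW=0, ERR=1927337/32768
(1,3): OLD=22256117/131072 → NEW=255, ERR=-11167243/131072
(1,4): OLD=604546367/8388608 → NEW=0, ERR=604546367/8388608
(1,5): OLD=10988524783/67108864 → NEW=255, ERR=-6124235537/67108864
(1,6): OLD=193157051937/1073741824 → NEW=255, ERR=-80647113183/1073741824
(2,0): OLD=1478727/16384 → NEW=0, ERR=1478727/16384
(2,1): OLD=61197309/524288 → NEW=0, ERR=61197309/524288
(2,2): OLD=1403259447/8388608 → NEW=255, ERR=-735835593/8388608
(2,3): OLD=5649705279/67108864 → NEW=0, ERR=5649705279/67108864
(2,4): OLD=97129139631/536870912 → NEW=255, ERR=-39772942929/536870912
(2,5): OLD=1588999228453/17179869184 → NEW=0, ERR=1588999228453/17179869184
(2,6): OLD=54230711938643/274877906944 → NEW=255, ERR=-15863154332077/274877906944
(3,0): OLD=1091276887/8388608 → NEW=255, ERR=-1047818153/8388608
(3,1): OLD=4363562763/67108864 → NEW=0, ERR=4363562763/67108864
(3,2): OLD=68244647441/536870912 → NEW=0, ERR=68244647441/536870912
(3,3): OLD=430674852551/2147483648 → NEW=255, ERR=-116933477689/2147483648
(3,4): OLD=32608917310551/274877906944 → NEW=0, ERR=32608917310551/274877906944
(3,5): OLD=519747551536501/2199023255552 → NEW=255, ERR=-41003378629259/2199023255552
(3,6): OLD=5263185332655531/35184372088832 → NEW=255, ERR=-3708829549996629/35184372088832
Row 0: ..#.##.
Row 1: .#.#.##
Row 2: ..#.#.#
Row 3: #..#.##

Answer: ..#.##.
.#.#.##
..#.#.#
#..#.##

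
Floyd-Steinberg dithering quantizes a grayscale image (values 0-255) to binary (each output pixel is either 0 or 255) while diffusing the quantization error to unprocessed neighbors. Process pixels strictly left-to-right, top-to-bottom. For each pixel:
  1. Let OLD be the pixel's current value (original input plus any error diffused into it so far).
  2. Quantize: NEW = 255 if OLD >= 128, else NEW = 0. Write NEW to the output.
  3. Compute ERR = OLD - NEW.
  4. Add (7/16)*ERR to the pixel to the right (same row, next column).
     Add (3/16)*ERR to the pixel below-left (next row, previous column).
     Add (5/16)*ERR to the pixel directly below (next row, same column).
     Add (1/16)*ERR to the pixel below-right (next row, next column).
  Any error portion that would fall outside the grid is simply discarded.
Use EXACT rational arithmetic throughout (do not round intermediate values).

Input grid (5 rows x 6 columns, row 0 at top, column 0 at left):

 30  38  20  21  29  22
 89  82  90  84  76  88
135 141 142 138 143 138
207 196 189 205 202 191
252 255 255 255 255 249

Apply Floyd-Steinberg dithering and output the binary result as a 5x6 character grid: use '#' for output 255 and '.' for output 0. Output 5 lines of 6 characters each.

Answer: ......
.#.#..
#.#.##
#####.
######

Derivation:
(0,0): OLD=30 → NEW=0, ERR=30
(0,1): OLD=409/8 → NEW=0, ERR=409/8
(0,2): OLD=5423/128 → NEW=0, ERR=5423/128
(0,3): OLD=80969/2048 → NEW=0, ERR=80969/2048
(0,4): OLD=1517055/32768 → NEW=0, ERR=1517055/32768
(0,5): OLD=22153721/524288 → NEW=0, ERR=22153721/524288
(1,0): OLD=13819/128 → NEW=0, ERR=13819/128
(1,1): OLD=158749/1024 → NEW=255, ERR=-102371/1024
(1,2): OLD=2297377/32768 → NEW=0, ERR=2297377/32768
(1,3): OLD=18134701/131072 → NEW=255, ERR=-15288659/131072
(1,4): OLD=418005383/8388608 → NEW=0, ERR=418005383/8388608
(1,5): OLD=16897861505/134217728 → NEW=0, ERR=16897861505/134217728
(2,0): OLD=2457487/16384 → NEW=255, ERR=-1720433/16384
(2,1): OLD=43888981/524288 → NEW=0, ERR=43888981/524288
(2,2): OLD=1446317503/8388608 → NEW=255, ERR=-692777537/8388608
(2,3): OLD=5311188743/67108864 → NEW=0, ERR=5311188743/67108864
(2,4): OLD=449925232405/2147483648 → NEW=255, ERR=-97683097835/2147483648
(2,5): OLD=5516700508387/34359738368 → NEW=255, ERR=-3245032775453/34359738368
(3,0): OLD=1592839519/8388608 → NEW=255, ERR=-546255521/8388608
(3,1): OLD=11517405107/67108864 → NEW=255, ERR=-5595355213/67108864
(3,2): OLD=78804986281/536870912 → NEW=255, ERR=-58097096279/536870912
(3,3): OLD=5796417525531/34359738368 → NEW=255, ERR=-2965315758309/34359738368
(3,4): OLD=37731523290235/274877906944 → NEW=255, ERR=-32362342980485/274877906944
(3,5): OLD=471185735216469/4398046511104 → NEW=0, ERR=471185735216469/4398046511104
(4,0): OLD=231946653169/1073741824 → NEW=255, ERR=-41857511951/1073741824
(4,1): OLD=3221732356861/17179869184 → NEW=255, ERR=-1159134285059/17179869184
(4,2): OLD=93608012597351/549755813888 → NEW=255, ERR=-46579719944089/549755813888
(4,3): OLD=1426054935917091/8796093022208 → NEW=255, ERR=-816948784745949/8796093022208
(4,4): OLD=27059436737681107/140737488355328 → NEW=255, ERR=-8828622792927533/140737488355328
(4,5): OLD=557717992085760741/2251799813685248 → NEW=255, ERR=-16490960403977499/2251799813685248
Row 0: ......
Row 1: .#.#..
Row 2: #.#.##
Row 3: #####.
Row 4: ######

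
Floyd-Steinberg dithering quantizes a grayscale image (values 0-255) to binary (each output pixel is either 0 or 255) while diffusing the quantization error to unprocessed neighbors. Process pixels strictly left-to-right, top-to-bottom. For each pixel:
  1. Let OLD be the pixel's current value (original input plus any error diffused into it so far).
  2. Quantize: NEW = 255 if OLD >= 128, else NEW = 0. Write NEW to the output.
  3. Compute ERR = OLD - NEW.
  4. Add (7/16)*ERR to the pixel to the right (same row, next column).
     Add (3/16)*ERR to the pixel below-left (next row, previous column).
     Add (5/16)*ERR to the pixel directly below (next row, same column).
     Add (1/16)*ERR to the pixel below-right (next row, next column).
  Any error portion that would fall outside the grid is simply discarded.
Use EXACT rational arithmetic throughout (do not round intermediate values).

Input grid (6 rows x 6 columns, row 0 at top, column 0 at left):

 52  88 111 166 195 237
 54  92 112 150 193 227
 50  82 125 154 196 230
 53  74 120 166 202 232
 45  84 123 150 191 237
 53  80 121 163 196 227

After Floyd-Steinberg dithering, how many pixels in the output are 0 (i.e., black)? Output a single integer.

Answer: 15

Derivation:
(0,0): OLD=52 → NEW=0, ERR=52
(0,1): OLD=443/4 → NEW=0, ERR=443/4
(0,2): OLD=10205/64 → NEW=255, ERR=-6115/64
(0,3): OLD=127179/1024 → NEW=0, ERR=127179/1024
(0,4): OLD=4085133/16384 → NEW=255, ERR=-92787/16384
(0,5): OLD=61478619/262144 → NEW=255, ERR=-5368101/262144
(1,0): OLD=5825/64 → NEW=0, ERR=5825/64
(1,1): OLD=77703/512 → NEW=255, ERR=-52857/512
(1,2): OLD=1100755/16384 → NEW=0, ERR=1100755/16384
(1,3): OLD=13839351/65536 → NEW=255, ERR=-2872329/65536
(1,4): OLD=738106021/4194304 → NEW=255, ERR=-331441499/4194304
(1,5): OLD=12460420083/67108864 → NEW=255, ERR=-4652340237/67108864
(2,0): OLD=484029/8192 → NEW=0, ERR=484029/8192
(2,1): OLD=24608559/262144 → NEW=0, ERR=24608559/262144
(2,2): OLD=723077581/4194304 → NEW=255, ERR=-346469939/4194304
(2,3): OLD=3138899493/33554432 → NEW=0, ERR=3138899493/33554432
(2,4): OLD=210984384879/1073741824 → NEW=255, ERR=-62819780241/1073741824
(2,5): OLD=3054595207929/17179869184 → NEW=255, ERR=-1326271433991/17179869184
(3,0): OLD=373568429/4194304 → NEW=0, ERR=373568429/4194304
(3,1): OLD=4379066345/33554432 → NEW=255, ERR=-4177313815/33554432
(3,2): OLD=16945554603/268435456 → NEW=0, ERR=16945554603/268435456
(3,3): OLD=3551402087201/17179869184 → NEW=255, ERR=-829464554719/17179869184
(3,4): OLD=21160902569409/137438953472 → NEW=255, ERR=-13886030565951/137438953472
(3,5): OLD=351879392095919/2199023255552 → NEW=255, ERR=-208871538069841/2199023255552
(4,0): OLD=26569986755/536870912 → NEW=0, ERR=26569986755/536870912
(4,1): OLD=722849394343/8589934592 → NEW=0, ERR=722849394343/8589934592
(4,2): OLD=44725273210437/274877906944 → NEW=255, ERR=-25368593060283/274877906944
(4,3): OLD=349805725383865/4398046511104 → NEW=0, ERR=349805725383865/4398046511104
(4,4): OLD=12201733170641609/70368744177664 → NEW=255, ERR=-5742296594662711/70368744177664
(4,5): OLD=186113108018121439/1125899906842624 → NEW=255, ERR=-100991368226747681/1125899906842624
(5,0): OLD=11578411657445/137438953472 → NEW=0, ERR=11578411657445/137438953472
(5,1): OLD=567095441225141/4398046511104 → NEW=255, ERR=-554406419106379/4398046511104
(5,2): OLD=2011900866492631/35184372088832 → NEW=0, ERR=2011900866492631/35184372088832
(5,3): OLD=215951505369533165/1125899906842624 → NEW=255, ERR=-71152970875335955/1125899906842624
(5,4): OLD=294992968147015837/2251799813685248 → NEW=255, ERR=-279215984342722403/2251799813685248
(5,5): OLD=5030357859609080353/36028797018963968 → NEW=255, ERR=-4156985380226731487/36028797018963968
Output grid:
  Row 0: ..#.##  (3 black, running=3)
  Row 1: .#.###  (2 black, running=5)
  Row 2: ..#.##  (3 black, running=8)
  Row 3: .#.###  (2 black, running=10)
  Row 4: ..#.##  (3 black, running=13)
  Row 5: .#.###  (2 black, running=15)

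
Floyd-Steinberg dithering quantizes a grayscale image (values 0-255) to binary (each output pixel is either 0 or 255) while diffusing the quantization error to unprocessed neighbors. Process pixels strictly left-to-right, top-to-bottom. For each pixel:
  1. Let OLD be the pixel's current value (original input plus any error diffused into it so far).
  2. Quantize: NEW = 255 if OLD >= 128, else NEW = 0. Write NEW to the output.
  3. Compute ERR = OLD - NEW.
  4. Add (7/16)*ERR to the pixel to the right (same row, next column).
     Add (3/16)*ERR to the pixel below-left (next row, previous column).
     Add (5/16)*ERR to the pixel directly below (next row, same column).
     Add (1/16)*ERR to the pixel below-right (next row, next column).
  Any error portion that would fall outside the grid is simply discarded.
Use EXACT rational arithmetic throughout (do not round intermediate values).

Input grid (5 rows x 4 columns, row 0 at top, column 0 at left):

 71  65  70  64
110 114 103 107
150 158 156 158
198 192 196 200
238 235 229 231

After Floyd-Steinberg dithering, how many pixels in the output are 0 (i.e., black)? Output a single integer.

(0,0): OLD=71 → NEW=0, ERR=71
(0,1): OLD=1537/16 → NEW=0, ERR=1537/16
(0,2): OLD=28679/256 → NEW=0, ERR=28679/256
(0,3): OLD=462897/4096 → NEW=0, ERR=462897/4096
(1,0): OLD=38451/256 → NEW=255, ERR=-26829/256
(1,1): OLD=253157/2048 → NEW=0, ERR=253157/2048
(1,2): OLD=14370889/65536 → NEW=255, ERR=-2340791/65536
(1,3): OLD=140185679/1048576 → NEW=255, ERR=-127201201/1048576
(2,0): OLD=4601511/32768 → NEW=255, ERR=-3754329/32768
(2,1): OLD=139728925/1048576 → NEW=255, ERR=-127657955/1048576
(2,2): OLD=160548689/2097152 → NEW=0, ERR=160548689/2097152
(2,3): OLD=5078523757/33554432 → NEW=255, ERR=-3477856403/33554432
(3,0): OLD=2338222263/16777216 → NEW=255, ERR=-1939967817/16777216
(3,1): OLD=29678148521/268435456 → NEW=0, ERR=29678148521/268435456
(3,2): OLD=1036162800471/4294967296 → NEW=255, ERR=-59053860009/4294967296
(3,3): OLD=11433493944289/68719476736 → NEW=255, ERR=-6089972623391/68719476736
(4,0): OLD=956039236651/4294967296 → NEW=255, ERR=-139177423829/4294967296
(4,1): OLD=8437646803329/34359738368 → NEW=255, ERR=-324086480511/34359738368
(4,2): OLD=231854331384033/1099511627776 → NEW=255, ERR=-48521133698847/1099511627776
(4,3): OLD=3221831442334583/17592186044416 → NEW=255, ERR=-1264175998991497/17592186044416
Output grid:
  Row 0: ....  (4 black, running=4)
  Row 1: #.##  (1 black, running=5)
  Row 2: ##.#  (1 black, running=6)
  Row 3: #.##  (1 black, running=7)
  Row 4: ####  (0 black, running=7)

Answer: 7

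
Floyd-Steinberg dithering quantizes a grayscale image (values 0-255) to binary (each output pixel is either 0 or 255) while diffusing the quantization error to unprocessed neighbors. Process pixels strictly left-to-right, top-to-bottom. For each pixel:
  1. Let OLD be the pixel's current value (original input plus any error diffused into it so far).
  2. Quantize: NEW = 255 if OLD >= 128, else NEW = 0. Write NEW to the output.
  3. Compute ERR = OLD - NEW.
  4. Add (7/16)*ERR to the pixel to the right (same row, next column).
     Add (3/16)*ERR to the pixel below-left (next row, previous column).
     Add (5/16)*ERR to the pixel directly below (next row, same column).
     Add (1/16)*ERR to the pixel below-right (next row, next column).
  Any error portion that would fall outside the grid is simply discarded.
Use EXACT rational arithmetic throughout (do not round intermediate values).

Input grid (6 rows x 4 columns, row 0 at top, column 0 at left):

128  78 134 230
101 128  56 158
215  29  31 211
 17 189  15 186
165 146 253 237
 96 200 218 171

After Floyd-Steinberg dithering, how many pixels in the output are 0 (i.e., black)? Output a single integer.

Answer: 10

Derivation:
(0,0): OLD=128 → NEW=255, ERR=-127
(0,1): OLD=359/16 → NEW=0, ERR=359/16
(0,2): OLD=36817/256 → NEW=255, ERR=-28463/256
(0,3): OLD=742839/4096 → NEW=255, ERR=-301641/4096
(1,0): OLD=16773/256 → NEW=0, ERR=16773/256
(1,1): OLD=276259/2048 → NEW=255, ERR=-245981/2048
(1,2): OLD=-2863777/65536 → NEW=0, ERR=-2863777/65536
(1,3): OLD=114210761/1048576 → NEW=0, ERR=114210761/1048576
(2,0): OLD=6978097/32768 → NEW=255, ERR=-1377743/32768
(2,1): OLD=-32534101/1048576 → NEW=0, ERR=-32534101/1048576
(2,2): OLD=34992855/2097152 → NEW=0, ERR=34992855/2097152
(2,3): OLD=8375401883/33554432 → NEW=255, ERR=-180978277/33554432
(3,0): OLD=-32828511/16777216 → NEW=0, ERR=-32828511/16777216
(3,1): OLD=48036197631/268435456 → NEW=255, ERR=-20414843649/268435456
(3,2): OLD=-68756177407/4294967296 → NEW=0, ERR=-68756177407/4294967296
(3,3): OLD=12256368700807/68719476736 → NEW=255, ERR=-5267097866873/68719476736
(4,0): OLD=644798792013/4294967296 → NEW=255, ERR=-450417868467/4294967296
(4,1): OLD=2516129200615/34359738368 → NEW=0, ERR=2516129200615/34359738368
(4,2): OLD=286874262868615/1099511627776 → NEW=255, ERR=6498797785735/1099511627776
(4,3): OLD=3775870266260705/17592186044416 → NEW=255, ERR=-710137175065375/17592186044416
(5,0): OLD=42308230996413/549755813888 → NEW=0, ERR=42308230996413/549755813888
(5,1): OLD=4417522533961035/17592186044416 → NEW=255, ERR=-68484907365045/17592186044416
(5,2): OLD=1892496906867039/8796093022208 → NEW=255, ERR=-350506813796001/8796093022208
(5,3): OLD=39778420513623047/281474976710656 → NEW=255, ERR=-31997698547594233/281474976710656
Output grid:
  Row 0: #.##  (1 black, running=1)
  Row 1: .#..  (3 black, running=4)
  Row 2: #..#  (2 black, running=6)
  Row 3: .#.#  (2 black, running=8)
  Row 4: #.##  (1 black, running=9)
  Row 5: .###  (1 black, running=10)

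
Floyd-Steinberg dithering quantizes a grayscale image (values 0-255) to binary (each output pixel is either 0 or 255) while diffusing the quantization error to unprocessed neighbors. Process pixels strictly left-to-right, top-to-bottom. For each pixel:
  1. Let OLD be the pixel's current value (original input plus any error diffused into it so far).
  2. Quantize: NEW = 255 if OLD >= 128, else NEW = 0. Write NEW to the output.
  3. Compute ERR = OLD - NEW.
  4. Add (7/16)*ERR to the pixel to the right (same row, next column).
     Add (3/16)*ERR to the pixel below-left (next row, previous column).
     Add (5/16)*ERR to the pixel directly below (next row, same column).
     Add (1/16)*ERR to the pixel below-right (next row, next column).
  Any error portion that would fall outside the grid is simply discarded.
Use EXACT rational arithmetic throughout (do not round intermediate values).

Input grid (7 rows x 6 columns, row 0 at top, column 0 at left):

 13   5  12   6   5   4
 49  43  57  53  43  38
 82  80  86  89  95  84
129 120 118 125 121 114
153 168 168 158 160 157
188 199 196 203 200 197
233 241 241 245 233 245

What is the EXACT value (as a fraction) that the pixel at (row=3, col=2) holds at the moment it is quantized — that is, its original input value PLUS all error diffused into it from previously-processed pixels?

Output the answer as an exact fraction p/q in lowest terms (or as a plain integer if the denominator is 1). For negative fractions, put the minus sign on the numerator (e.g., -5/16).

(0,0): OLD=13 → NEW=0, ERR=13
(0,1): OLD=171/16 → NEW=0, ERR=171/16
(0,2): OLD=4269/256 → NEW=0, ERR=4269/256
(0,3): OLD=54459/4096 → NEW=0, ERR=54459/4096
(0,4): OLD=708893/65536 → NEW=0, ERR=708893/65536
(0,5): OLD=9156555/1048576 → NEW=0, ERR=9156555/1048576
(1,0): OLD=14097/256 → NEW=0, ERR=14097/256
(1,1): OLD=152311/2048 → NEW=0, ERR=152311/2048
(1,2): OLD=6416579/65536 → NEW=0, ERR=6416579/65536
(1,3): OLD=27016711/262144 → NEW=0, ERR=27016711/262144
(1,4): OLD=1576010805/16777216 → NEW=0, ERR=1576010805/16777216
(1,5): OLD=22146623971/268435456 → NEW=0, ERR=22146623971/268435456
(2,0): OLD=3707789/32768 → NEW=0, ERR=3707789/32768
(2,1): OLD=183023455/1048576 → NEW=255, ERR=-84363425/1048576
(2,2): OLD=1767806685/16777216 → NEW=0, ERR=1767806685/16777216
(2,3): OLD=25640713269/134217728 → NEW=255, ERR=-8584807371/134217728
(2,4): OLD=508020438303/4294967296 → NEW=0, ERR=508020438303/4294967296
(2,5): OLD=11503767797705/68719476736 → NEW=255, ERR=-6019698769975/68719476736
(3,0): OLD=2504416829/16777216 → NEW=255, ERR=-1773773251/16777216
(3,1): OLD=10124287993/134217728 → NEW=0, ERR=10124287993/134217728
(3,2): OLD=179216206651/1073741824 → NEW=255, ERR=-94587958469/1073741824
Target (3,2): original=118, with diffused error = 179216206651/1073741824

Answer: 179216206651/1073741824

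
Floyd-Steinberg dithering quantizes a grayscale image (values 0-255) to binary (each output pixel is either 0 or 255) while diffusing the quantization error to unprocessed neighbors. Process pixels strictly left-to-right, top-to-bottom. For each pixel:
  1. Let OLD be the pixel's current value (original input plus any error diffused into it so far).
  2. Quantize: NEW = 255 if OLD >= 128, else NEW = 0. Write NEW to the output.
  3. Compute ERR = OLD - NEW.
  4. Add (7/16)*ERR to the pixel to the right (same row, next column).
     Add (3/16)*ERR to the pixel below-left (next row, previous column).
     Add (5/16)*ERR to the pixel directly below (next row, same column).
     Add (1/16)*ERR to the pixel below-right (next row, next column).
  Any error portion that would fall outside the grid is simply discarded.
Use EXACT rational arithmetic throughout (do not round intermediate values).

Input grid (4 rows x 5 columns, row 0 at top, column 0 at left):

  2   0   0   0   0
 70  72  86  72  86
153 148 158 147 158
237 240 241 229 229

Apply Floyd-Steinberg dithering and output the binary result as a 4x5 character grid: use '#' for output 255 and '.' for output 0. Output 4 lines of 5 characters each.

Answer: .....
..#..
##.##
#####

Derivation:
(0,0): OLD=2 → NEW=0, ERR=2
(0,1): OLD=7/8 → NEW=0, ERR=7/8
(0,2): OLD=49/128 → NEW=0, ERR=49/128
(0,3): OLD=343/2048 → NEW=0, ERR=343/2048
(0,4): OLD=2401/32768 → NEW=0, ERR=2401/32768
(1,0): OLD=9061/128 → NEW=0, ERR=9061/128
(1,1): OLD=105923/1024 → NEW=0, ERR=105923/1024
(1,2): OLD=4307711/32768 → NEW=255, ERR=-4048129/32768
(1,3): OLD=2364755/131072 → NEW=0, ERR=2364755/131072
(1,4): OLD=196978329/2097152 → NEW=0, ERR=196978329/2097152
(2,0): OLD=3186961/16384 → NEW=255, ERR=-990959/16384
(2,1): OLD=70844107/524288 → NEW=255, ERR=-62849333/524288
(2,2): OLD=644214049/8388608 → NEW=0, ERR=644214049/8388608
(2,3): OLD=26323644883/134217728 → NEW=255, ERR=-7901875757/134217728
(2,4): OLD=349443860485/2147483648 → NEW=255, ERR=-198164469755/2147483648
(3,0): OLD=1640998657/8388608 → NEW=255, ERR=-498096383/8388608
(3,1): OLD=12561452269/67108864 → NEW=255, ERR=-4551308051/67108864
(3,2): OLD=465567313855/2147483648 → NEW=255, ERR=-82041016385/2147483648
(3,3): OLD=779046037287/4294967296 → NEW=255, ERR=-316170623193/4294967296
(3,4): OLD=11289061088419/68719476736 → NEW=255, ERR=-6234405479261/68719476736
Row 0: .....
Row 1: ..#..
Row 2: ##.##
Row 3: #####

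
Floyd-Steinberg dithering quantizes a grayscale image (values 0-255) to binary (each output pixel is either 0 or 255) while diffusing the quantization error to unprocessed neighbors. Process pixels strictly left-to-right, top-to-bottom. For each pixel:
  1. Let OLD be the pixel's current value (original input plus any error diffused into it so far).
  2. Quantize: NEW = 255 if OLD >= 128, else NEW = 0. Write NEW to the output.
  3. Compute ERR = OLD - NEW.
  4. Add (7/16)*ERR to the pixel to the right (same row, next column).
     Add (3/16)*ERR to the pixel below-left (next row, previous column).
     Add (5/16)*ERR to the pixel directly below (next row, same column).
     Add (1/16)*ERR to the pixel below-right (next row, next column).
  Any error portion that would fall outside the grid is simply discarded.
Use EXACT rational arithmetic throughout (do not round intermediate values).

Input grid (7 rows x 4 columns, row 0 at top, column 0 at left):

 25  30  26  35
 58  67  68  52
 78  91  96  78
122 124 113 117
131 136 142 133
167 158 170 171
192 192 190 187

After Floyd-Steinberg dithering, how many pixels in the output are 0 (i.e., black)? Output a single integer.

(0,0): OLD=25 → NEW=0, ERR=25
(0,1): OLD=655/16 → NEW=0, ERR=655/16
(0,2): OLD=11241/256 → NEW=0, ERR=11241/256
(0,3): OLD=222047/4096 → NEW=0, ERR=222047/4096
(1,0): OLD=18813/256 → NEW=0, ERR=18813/256
(1,1): OLD=249323/2048 → NEW=0, ERR=249323/2048
(1,2): OLD=9680071/65536 → NEW=255, ERR=-7031609/65536
(1,3): OLD=25946145/1048576 → NEW=0, ERR=25946145/1048576
(2,0): OLD=4056393/32768 → NEW=0, ERR=4056393/32768
(2,1): OLD=175822899/1048576 → NEW=255, ERR=-91563981/1048576
(2,2): OLD=76578495/2097152 → NEW=0, ERR=76578495/2097152
(2,3): OLD=3187745123/33554432 → NEW=0, ERR=3187745123/33554432
(3,0): OLD=2421151289/16777216 → NEW=255, ERR=-1857038791/16777216
(3,1): OLD=16876363623/268435456 → NEW=0, ERR=16876363623/268435456
(3,2): OLD=705541590425/4294967296 → NEW=255, ERR=-389675070055/4294967296
(3,3): OLD=7509442924207/68719476736 → NEW=0, ERR=7509442924207/68719476736
(4,0): OLD=464706703365/4294967296 → NEW=0, ERR=464706703365/4294967296
(4,1): OLD=6152238854415/34359738368 → NEW=255, ERR=-2609494429425/34359738368
(4,2): OLD=115272401387951/1099511627776 → NEW=0, ERR=115272401387951/1099511627776
(4,3): OLD=3647666169625465/17592186044416 → NEW=255, ERR=-838341271700615/17592186044416
(5,0): OLD=102569005765621/549755813888 → NEW=255, ERR=-37618726775819/549755813888
(5,1): OLD=2300166231673555/17592186044416 → NEW=255, ERR=-2185841209652525/17592186044416
(5,2): OLD=1185017647541015/8796093022208 → NEW=255, ERR=-1057986073122025/8796093022208
(5,3): OLD=30973068057517967/281474976710656 → NEW=0, ERR=30973068057517967/281474976710656
(6,0): OLD=41466675615357337/281474976710656 → NEW=255, ERR=-30309443445859943/281474976710656
(6,1): OLD=356830276432979903/4503599627370496 → NEW=0, ERR=356830276432979903/4503599627370496
(6,2): OLD=14407442372134599177/72057594037927936 → NEW=255, ERR=-3967244107537024503/72057594037927936
(6,3): OLD=218804117811328581951/1152921504606846976 → NEW=255, ERR=-75190865863417396929/1152921504606846976
Output grid:
  Row 0: ....  (4 black, running=4)
  Row 1: ..#.  (3 black, running=7)
  Row 2: .#..  (3 black, running=10)
  Row 3: #.#.  (2 black, running=12)
  Row 4: .#.#  (2 black, running=14)
  Row 5: ###.  (1 black, running=15)
  Row 6: #.##  (1 black, running=16)

Answer: 16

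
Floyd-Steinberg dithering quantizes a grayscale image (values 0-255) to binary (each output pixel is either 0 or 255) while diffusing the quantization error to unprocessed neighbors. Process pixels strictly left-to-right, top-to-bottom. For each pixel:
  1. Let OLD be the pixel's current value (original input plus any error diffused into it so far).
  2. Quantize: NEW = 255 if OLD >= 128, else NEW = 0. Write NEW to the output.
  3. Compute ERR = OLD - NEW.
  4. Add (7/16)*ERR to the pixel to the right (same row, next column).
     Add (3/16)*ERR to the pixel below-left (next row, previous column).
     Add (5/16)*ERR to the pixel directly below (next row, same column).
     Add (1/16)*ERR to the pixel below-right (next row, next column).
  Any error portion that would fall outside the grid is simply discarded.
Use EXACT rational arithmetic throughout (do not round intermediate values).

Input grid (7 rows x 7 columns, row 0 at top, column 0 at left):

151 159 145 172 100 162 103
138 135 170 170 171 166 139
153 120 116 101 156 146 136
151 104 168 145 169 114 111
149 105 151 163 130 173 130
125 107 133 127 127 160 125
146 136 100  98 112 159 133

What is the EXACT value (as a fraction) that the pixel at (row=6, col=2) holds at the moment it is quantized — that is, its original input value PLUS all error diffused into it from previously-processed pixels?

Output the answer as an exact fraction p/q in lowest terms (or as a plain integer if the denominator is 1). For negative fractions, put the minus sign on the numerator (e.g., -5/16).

Answer: 364142987553189371/2251799813685248

Derivation:
(0,0): OLD=151 → NEW=255, ERR=-104
(0,1): OLD=227/2 → NEW=0, ERR=227/2
(0,2): OLD=6229/32 → NEW=255, ERR=-1931/32
(0,3): OLD=74547/512 → NEW=255, ERR=-56013/512
(0,4): OLD=427109/8192 → NEW=0, ERR=427109/8192
(0,5): OLD=24223427/131072 → NEW=255, ERR=-9199933/131072
(0,6): OLD=151607125/2097152 → NEW=0, ERR=151607125/2097152
(1,0): OLD=4057/32 → NEW=0, ERR=4057/32
(1,1): OLD=53279/256 → NEW=255, ERR=-12001/256
(1,2): OLD=960219/8192 → NEW=0, ERR=960219/8192
(1,3): OLD=6327431/32768 → NEW=255, ERR=-2028409/32768
(1,4): OLD=294047133/2097152 → NEW=255, ERR=-240726627/2097152
(1,5): OLD=1856557981/16777216 → NEW=0, ERR=1856557981/16777216
(1,6): OLD=55195127827/268435456 → NEW=255, ERR=-13255913453/268435456
(2,0): OLD=752965/4096 → NEW=255, ERR=-291515/4096
(2,1): OLD=13646519/131072 → NEW=0, ERR=13646519/131072
(2,2): OLD=385127365/2097152 → NEW=255, ERR=-149646395/2097152
(2,3): OLD=608009085/16777216 → NEW=0, ERR=608009085/16777216
(2,4): OLD=20517029093/134217728 → NEW=255, ERR=-13708491547/134217728
(2,5): OLD=513090233423/4294967296 → NEW=0, ERR=513090233423/4294967296
(2,6): OLD=12352286236953/68719476736 → NEW=255, ERR=-5171180330727/68719476736
(3,0): OLD=310967109/2097152 → NEW=255, ERR=-223806651/2097152
(3,1): OLD=1208270513/16777216 → NEW=0, ERR=1208270513/16777216
(3,2): OLD=25569988043/134217728 → NEW=255, ERR=-8655532597/134217728
(3,3): OLD=56103480065/536870912 → NEW=0, ERR=56103480065/536870912
(3,4): OLD=14256948830533/68719476736 → NEW=255, ERR=-3266517737147/68719476736
(3,5): OLD=60496815708015/549755813888 → NEW=0, ERR=60496815708015/549755813888
(3,6): OLD=1258672372070257/8796093022208 → NEW=255, ERR=-984331348592783/8796093022208
(4,0): OLD=34669428443/268435456 → NEW=255, ERR=-33781612837/268435456
(4,1): OLD=230581470351/4294967296 → NEW=0, ERR=230581470351/4294967296
(4,2): OLD=12261626836961/68719476736 → NEW=255, ERR=-5261839730719/68719476736
(4,3): OLD=82031279276475/549755813888 → NEW=255, ERR=-58156453264965/549755813888
(4,4): OLD=422338310628505/4398046511104 → NEW=0, ERR=422338310628505/4398046511104
(4,5): OLD=31728958774778849/140737488355328 → NEW=255, ERR=-4159100755829791/140737488355328
(4,6): OLD=200360947422102903/2251799813685248 → NEW=0, ERR=200360947422102903/2251799813685248
(5,0): OLD=6579149976093/68719476736 → NEW=0, ERR=6579149976093/68719476736
(5,1): OLD=78857349777167/549755813888 → NEW=255, ERR=-61330382764273/549755813888
(5,2): OLD=192569585892513/4398046511104 → NEW=0, ERR=192569585892513/4398046511104
(5,3): OLD=4444408335165909/35184372088832 → NEW=0, ERR=4444408335165909/35184372088832
(5,4): OLD=450630785119912335/2251799813685248 → NEW=255, ERR=-123578167369825905/2251799813685248
(5,5): OLD=2692076174143586767/18014398509481984 → NEW=255, ERR=-1901595445774319153/18014398509481984
(5,6): OLD=30199701898681636801/288230376151711744 → NEW=0, ERR=30199701898681636801/288230376151711744
(6,0): OLD=1363404431993269/8796093022208 → NEW=255, ERR=-879599288669771/8796093022208
(6,1): OLD=10074221486789353/140737488355328 → NEW=0, ERR=10074221486789353/140737488355328
(6,2): OLD=364142987553189371/2251799813685248 → NEW=255, ERR=-210065964936548869/2251799813685248
Target (6,2): original=100, with diffused error = 364142987553189371/2251799813685248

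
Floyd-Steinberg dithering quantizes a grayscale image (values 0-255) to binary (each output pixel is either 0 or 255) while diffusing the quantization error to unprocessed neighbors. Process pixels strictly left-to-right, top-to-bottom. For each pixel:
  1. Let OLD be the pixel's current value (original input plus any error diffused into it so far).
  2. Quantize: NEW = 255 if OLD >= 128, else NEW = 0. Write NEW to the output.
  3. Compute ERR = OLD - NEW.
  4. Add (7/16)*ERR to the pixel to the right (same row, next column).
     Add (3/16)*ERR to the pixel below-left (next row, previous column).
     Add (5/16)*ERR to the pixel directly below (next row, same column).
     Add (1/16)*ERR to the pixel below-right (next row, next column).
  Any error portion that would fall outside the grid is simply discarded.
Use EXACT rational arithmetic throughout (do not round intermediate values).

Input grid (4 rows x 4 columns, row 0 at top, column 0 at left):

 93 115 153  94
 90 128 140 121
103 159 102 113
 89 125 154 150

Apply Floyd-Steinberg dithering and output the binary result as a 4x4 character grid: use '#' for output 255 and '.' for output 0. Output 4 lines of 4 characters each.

Answer: .#.#
.#.#
.#..
.###

Derivation:
(0,0): OLD=93 → NEW=0, ERR=93
(0,1): OLD=2491/16 → NEW=255, ERR=-1589/16
(0,2): OLD=28045/256 → NEW=0, ERR=28045/256
(0,3): OLD=581339/4096 → NEW=255, ERR=-463141/4096
(1,0): OLD=25713/256 → NEW=0, ERR=25713/256
(1,1): OLD=342551/2048 → NEW=255, ERR=-179689/2048
(1,2): OLD=7106787/65536 → NEW=0, ERR=7106787/65536
(1,3): OLD=146753445/1048576 → NEW=255, ERR=-120633435/1048576
(2,0): OLD=3864557/32768 → NEW=0, ERR=3864557/32768
(2,1): OLD=219980031/1048576 → NEW=255, ERR=-47406849/1048576
(2,2): OLD=186758747/2097152 → NEW=0, ERR=186758747/2097152
(2,3): OLD=4120044879/33554432 → NEW=0, ERR=4120044879/33554432
(3,0): OLD=1969280797/16777216 → NEW=0, ERR=1969280797/16777216
(3,1): OLD=50007712771/268435456 → NEW=255, ERR=-18443328509/268435456
(3,2): OLD=738592185853/4294967296 → NEW=255, ERR=-356624474627/4294967296
(3,3): OLD=10830860824427/68719476736 → NEW=255, ERR=-6692605743253/68719476736
Row 0: .#.#
Row 1: .#.#
Row 2: .#..
Row 3: .###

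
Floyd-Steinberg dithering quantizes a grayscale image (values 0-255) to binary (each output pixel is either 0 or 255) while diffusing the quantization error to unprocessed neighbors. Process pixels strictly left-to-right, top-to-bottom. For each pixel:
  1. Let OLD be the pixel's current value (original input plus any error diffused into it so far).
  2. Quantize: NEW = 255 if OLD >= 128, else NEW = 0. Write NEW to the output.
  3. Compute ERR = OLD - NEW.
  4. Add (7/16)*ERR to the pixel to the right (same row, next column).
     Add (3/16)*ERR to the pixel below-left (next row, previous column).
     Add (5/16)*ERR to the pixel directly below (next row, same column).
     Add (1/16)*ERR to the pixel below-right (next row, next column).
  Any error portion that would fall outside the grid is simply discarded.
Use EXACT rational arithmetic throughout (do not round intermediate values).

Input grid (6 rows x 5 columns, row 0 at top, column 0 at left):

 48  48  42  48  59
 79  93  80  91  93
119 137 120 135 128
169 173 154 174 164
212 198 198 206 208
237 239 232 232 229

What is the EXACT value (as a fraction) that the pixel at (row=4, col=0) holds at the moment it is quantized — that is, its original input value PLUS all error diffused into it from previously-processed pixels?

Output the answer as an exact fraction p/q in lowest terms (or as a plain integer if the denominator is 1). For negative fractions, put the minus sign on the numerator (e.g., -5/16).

(0,0): OLD=48 → NEW=0, ERR=48
(0,1): OLD=69 → NEW=0, ERR=69
(0,2): OLD=1155/16 → NEW=0, ERR=1155/16
(0,3): OLD=20373/256 → NEW=0, ERR=20373/256
(0,4): OLD=384275/4096 → NEW=0, ERR=384275/4096
(1,0): OLD=1711/16 → NEW=0, ERR=1711/16
(1,1): OLD=22769/128 → NEW=255, ERR=-9871/128
(1,2): OLD=360669/4096 → NEW=0, ERR=360669/4096
(1,3): OLD=2891701/16384 → NEW=255, ERR=-1286219/16384
(1,4): OLD=24365231/262144 → NEW=0, ERR=24365231/262144
(2,0): OLD=282539/2048 → NEW=255, ERR=-239701/2048
(2,1): OLD=5563281/65536 → NEW=0, ERR=5563281/65536
(2,2): OLD=173137027/1048576 → NEW=255, ERR=-94249853/1048576
(2,3): OLD=1578299145/16777216 → NEW=0, ERR=1578299145/16777216
(2,4): OLD=51887618047/268435456 → NEW=255, ERR=-16563423233/268435456
(3,0): OLD=155547027/1048576 → NEW=255, ERR=-111839853/1048576
(3,1): OLD=1079582703/8388608 → NEW=255, ERR=-1059512337/8388608
(3,2): OLD=25124996637/268435456 → NEW=0, ERR=25124996637/268435456
(3,3): OLD=121955623187/536870912 → NEW=255, ERR=-14946459373/536870912
(3,4): OLD=1188995397787/8589934592 → NEW=255, ERR=-1001437923173/8589934592
(4,0): OLD=20802027205/134217728 → NEW=255, ERR=-13423493435/134217728
Target (4,0): original=212, with diffused error = 20802027205/134217728

Answer: 20802027205/134217728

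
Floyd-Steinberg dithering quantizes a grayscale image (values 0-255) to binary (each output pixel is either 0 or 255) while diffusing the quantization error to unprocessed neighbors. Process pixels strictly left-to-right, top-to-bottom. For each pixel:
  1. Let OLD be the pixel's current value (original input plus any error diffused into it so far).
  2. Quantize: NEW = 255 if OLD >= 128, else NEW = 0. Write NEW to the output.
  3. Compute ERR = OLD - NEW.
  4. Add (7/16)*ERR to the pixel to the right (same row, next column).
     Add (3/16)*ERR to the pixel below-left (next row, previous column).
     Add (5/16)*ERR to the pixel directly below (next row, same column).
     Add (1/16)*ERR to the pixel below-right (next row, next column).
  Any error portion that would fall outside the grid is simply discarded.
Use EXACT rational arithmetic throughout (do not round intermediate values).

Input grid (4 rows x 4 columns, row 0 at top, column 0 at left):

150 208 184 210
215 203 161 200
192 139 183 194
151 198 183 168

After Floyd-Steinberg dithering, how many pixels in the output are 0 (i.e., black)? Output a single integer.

Answer: 4

Derivation:
(0,0): OLD=150 → NEW=255, ERR=-105
(0,1): OLD=2593/16 → NEW=255, ERR=-1487/16
(0,2): OLD=36695/256 → NEW=255, ERR=-28585/256
(0,3): OLD=660065/4096 → NEW=255, ERR=-384415/4096
(1,0): OLD=42179/256 → NEW=255, ERR=-23101/256
(1,1): OLD=219093/2048 → NEW=0, ERR=219093/2048
(1,2): OLD=9797881/65536 → NEW=255, ERR=-6913799/65536
(1,3): OLD=123247647/1048576 → NEW=0, ERR=123247647/1048576
(2,0): OLD=6024695/32768 → NEW=255, ERR=-2331145/32768
(2,1): OLD=121515661/1048576 → NEW=0, ERR=121515661/1048576
(2,2): OLD=481206849/2097152 → NEW=255, ERR=-53566911/2097152
(2,3): OLD=7145826333/33554432 → NEW=255, ERR=-1410553827/33554432
(3,0): OLD=2524923399/16777216 → NEW=255, ERR=-1753266681/16777216
(3,1): OLD=48119454297/268435456 → NEW=255, ERR=-20331586983/268435456
(3,2): OLD=606629800615/4294967296 → NEW=255, ERR=-488586859865/4294967296
(3,3): OLD=7112304589585/68719476736 → NEW=0, ERR=7112304589585/68719476736
Output grid:
  Row 0: ####  (0 black, running=0)
  Row 1: #.#.  (2 black, running=2)
  Row 2: #.##  (1 black, running=3)
  Row 3: ###.  (1 black, running=4)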